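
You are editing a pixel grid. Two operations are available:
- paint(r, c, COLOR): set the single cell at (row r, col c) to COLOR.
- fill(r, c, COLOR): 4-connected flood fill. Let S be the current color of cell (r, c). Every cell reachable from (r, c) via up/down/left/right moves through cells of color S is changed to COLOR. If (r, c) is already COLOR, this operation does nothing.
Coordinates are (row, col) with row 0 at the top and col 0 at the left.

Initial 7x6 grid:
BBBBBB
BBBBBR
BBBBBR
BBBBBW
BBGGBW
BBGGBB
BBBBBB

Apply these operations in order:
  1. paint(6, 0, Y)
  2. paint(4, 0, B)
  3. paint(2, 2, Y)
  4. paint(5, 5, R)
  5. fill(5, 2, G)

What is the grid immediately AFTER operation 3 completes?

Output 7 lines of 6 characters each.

Answer: BBBBBB
BBBBBR
BBYBBR
BBBBBW
BBGGBW
BBGGBB
YBBBBB

Derivation:
After op 1 paint(6,0,Y):
BBBBBB
BBBBBR
BBBBBR
BBBBBW
BBGGBW
BBGGBB
YBBBBB
After op 2 paint(4,0,B):
BBBBBB
BBBBBR
BBBBBR
BBBBBW
BBGGBW
BBGGBB
YBBBBB
After op 3 paint(2,2,Y):
BBBBBB
BBBBBR
BBYBBR
BBBBBW
BBGGBW
BBGGBB
YBBBBB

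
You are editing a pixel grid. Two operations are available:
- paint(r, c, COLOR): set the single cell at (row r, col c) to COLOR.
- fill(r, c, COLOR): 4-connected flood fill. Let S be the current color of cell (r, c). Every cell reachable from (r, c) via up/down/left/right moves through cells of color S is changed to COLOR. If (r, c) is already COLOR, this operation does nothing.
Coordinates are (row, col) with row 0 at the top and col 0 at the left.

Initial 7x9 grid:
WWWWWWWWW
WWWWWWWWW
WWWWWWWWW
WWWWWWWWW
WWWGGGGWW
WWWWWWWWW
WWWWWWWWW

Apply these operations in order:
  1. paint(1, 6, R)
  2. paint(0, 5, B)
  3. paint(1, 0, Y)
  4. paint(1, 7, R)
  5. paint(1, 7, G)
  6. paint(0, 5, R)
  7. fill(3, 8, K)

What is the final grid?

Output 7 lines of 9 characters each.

Answer: KKKKKRKKK
YKKKKKRGK
KKKKKKKKK
KKKKKKKKK
KKKGGGGKK
KKKKKKKKK
KKKKKKKKK

Derivation:
After op 1 paint(1,6,R):
WWWWWWWWW
WWWWWWRWW
WWWWWWWWW
WWWWWWWWW
WWWGGGGWW
WWWWWWWWW
WWWWWWWWW
After op 2 paint(0,5,B):
WWWWWBWWW
WWWWWWRWW
WWWWWWWWW
WWWWWWWWW
WWWGGGGWW
WWWWWWWWW
WWWWWWWWW
After op 3 paint(1,0,Y):
WWWWWBWWW
YWWWWWRWW
WWWWWWWWW
WWWWWWWWW
WWWGGGGWW
WWWWWWWWW
WWWWWWWWW
After op 4 paint(1,7,R):
WWWWWBWWW
YWWWWWRRW
WWWWWWWWW
WWWWWWWWW
WWWGGGGWW
WWWWWWWWW
WWWWWWWWW
After op 5 paint(1,7,G):
WWWWWBWWW
YWWWWWRGW
WWWWWWWWW
WWWWWWWWW
WWWGGGGWW
WWWWWWWWW
WWWWWWWWW
After op 6 paint(0,5,R):
WWWWWRWWW
YWWWWWRGW
WWWWWWWWW
WWWWWWWWW
WWWGGGGWW
WWWWWWWWW
WWWWWWWWW
After op 7 fill(3,8,K) [55 cells changed]:
KKKKKRKKK
YKKKKKRGK
KKKKKKKKK
KKKKKKKKK
KKKGGGGKK
KKKKKKKKK
KKKKKKKKK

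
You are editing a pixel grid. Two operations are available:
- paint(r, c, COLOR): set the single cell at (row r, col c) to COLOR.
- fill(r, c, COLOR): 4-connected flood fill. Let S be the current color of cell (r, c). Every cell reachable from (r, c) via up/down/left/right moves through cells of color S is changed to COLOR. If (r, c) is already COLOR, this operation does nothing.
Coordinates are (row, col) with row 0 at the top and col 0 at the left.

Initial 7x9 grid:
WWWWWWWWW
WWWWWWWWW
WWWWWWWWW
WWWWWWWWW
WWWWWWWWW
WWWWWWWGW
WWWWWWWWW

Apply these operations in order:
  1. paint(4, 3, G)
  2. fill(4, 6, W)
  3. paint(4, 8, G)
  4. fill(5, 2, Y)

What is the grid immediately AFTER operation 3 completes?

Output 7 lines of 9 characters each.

After op 1 paint(4,3,G):
WWWWWWWWW
WWWWWWWWW
WWWWWWWWW
WWWWWWWWW
WWWGWWWWW
WWWWWWWGW
WWWWWWWWW
After op 2 fill(4,6,W) [0 cells changed]:
WWWWWWWWW
WWWWWWWWW
WWWWWWWWW
WWWWWWWWW
WWWGWWWWW
WWWWWWWGW
WWWWWWWWW
After op 3 paint(4,8,G):
WWWWWWWWW
WWWWWWWWW
WWWWWWWWW
WWWWWWWWW
WWWGWWWWG
WWWWWWWGW
WWWWWWWWW

Answer: WWWWWWWWW
WWWWWWWWW
WWWWWWWWW
WWWWWWWWW
WWWGWWWWG
WWWWWWWGW
WWWWWWWWW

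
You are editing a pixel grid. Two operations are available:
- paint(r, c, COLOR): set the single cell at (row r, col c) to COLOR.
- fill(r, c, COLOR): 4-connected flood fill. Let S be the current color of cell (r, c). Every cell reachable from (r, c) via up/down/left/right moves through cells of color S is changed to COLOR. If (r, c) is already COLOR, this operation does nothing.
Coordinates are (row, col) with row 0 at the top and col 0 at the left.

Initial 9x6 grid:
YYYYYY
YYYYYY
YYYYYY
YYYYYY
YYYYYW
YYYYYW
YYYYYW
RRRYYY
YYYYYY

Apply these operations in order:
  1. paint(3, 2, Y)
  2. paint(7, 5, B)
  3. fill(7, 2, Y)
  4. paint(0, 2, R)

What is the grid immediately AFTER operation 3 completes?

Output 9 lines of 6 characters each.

Answer: YYYYYY
YYYYYY
YYYYYY
YYYYYY
YYYYYW
YYYYYW
YYYYYW
YYYYYB
YYYYYY

Derivation:
After op 1 paint(3,2,Y):
YYYYYY
YYYYYY
YYYYYY
YYYYYY
YYYYYW
YYYYYW
YYYYYW
RRRYYY
YYYYYY
After op 2 paint(7,5,B):
YYYYYY
YYYYYY
YYYYYY
YYYYYY
YYYYYW
YYYYYW
YYYYYW
RRRYYB
YYYYYY
After op 3 fill(7,2,Y) [3 cells changed]:
YYYYYY
YYYYYY
YYYYYY
YYYYYY
YYYYYW
YYYYYW
YYYYYW
YYYYYB
YYYYYY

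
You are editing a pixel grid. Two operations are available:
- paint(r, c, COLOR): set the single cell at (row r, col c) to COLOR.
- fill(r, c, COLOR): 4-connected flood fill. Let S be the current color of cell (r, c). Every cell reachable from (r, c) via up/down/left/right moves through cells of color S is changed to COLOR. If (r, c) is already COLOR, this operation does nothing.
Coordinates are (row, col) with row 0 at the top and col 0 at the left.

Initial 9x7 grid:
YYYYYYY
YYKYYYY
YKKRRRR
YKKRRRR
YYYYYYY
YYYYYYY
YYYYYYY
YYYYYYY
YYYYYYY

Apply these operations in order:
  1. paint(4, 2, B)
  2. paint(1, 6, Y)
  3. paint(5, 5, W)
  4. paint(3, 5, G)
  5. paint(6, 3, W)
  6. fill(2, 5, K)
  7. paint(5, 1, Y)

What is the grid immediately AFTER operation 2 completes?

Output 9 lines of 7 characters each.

Answer: YYYYYYY
YYKYYYY
YKKRRRR
YKKRRRR
YYBYYYY
YYYYYYY
YYYYYYY
YYYYYYY
YYYYYYY

Derivation:
After op 1 paint(4,2,B):
YYYYYYY
YYKYYYY
YKKRRRR
YKKRRRR
YYBYYYY
YYYYYYY
YYYYYYY
YYYYYYY
YYYYYYY
After op 2 paint(1,6,Y):
YYYYYYY
YYKYYYY
YKKRRRR
YKKRRRR
YYBYYYY
YYYYYYY
YYYYYYY
YYYYYYY
YYYYYYY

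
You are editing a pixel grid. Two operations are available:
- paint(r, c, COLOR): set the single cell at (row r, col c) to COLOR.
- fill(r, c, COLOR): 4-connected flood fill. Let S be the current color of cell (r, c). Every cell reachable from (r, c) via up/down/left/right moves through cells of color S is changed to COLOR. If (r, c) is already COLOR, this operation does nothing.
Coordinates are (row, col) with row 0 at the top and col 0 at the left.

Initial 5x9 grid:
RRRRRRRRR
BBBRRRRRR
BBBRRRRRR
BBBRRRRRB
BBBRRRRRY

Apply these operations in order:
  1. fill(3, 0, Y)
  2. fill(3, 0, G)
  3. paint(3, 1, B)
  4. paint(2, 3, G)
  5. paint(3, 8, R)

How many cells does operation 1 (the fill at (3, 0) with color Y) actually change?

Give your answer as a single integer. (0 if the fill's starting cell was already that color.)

Answer: 12

Derivation:
After op 1 fill(3,0,Y) [12 cells changed]:
RRRRRRRRR
YYYRRRRRR
YYYRRRRRR
YYYRRRRRB
YYYRRRRRY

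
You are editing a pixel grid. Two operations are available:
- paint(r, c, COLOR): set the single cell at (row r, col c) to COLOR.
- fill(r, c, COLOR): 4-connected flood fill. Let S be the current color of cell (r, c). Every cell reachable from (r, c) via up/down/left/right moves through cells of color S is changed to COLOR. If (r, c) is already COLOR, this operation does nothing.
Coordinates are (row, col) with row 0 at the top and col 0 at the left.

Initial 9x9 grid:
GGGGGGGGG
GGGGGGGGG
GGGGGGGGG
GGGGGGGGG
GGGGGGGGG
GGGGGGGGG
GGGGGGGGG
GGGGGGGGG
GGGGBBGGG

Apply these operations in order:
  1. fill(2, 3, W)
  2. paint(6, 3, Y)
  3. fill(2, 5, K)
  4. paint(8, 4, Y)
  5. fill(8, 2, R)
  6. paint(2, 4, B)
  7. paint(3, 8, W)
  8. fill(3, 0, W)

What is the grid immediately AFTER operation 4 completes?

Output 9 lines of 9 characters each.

Answer: KKKKKKKKK
KKKKKKKKK
KKKKKKKKK
KKKKKKKKK
KKKKKKKKK
KKKKKKKKK
KKKYKKKKK
KKKKKKKKK
KKKKYBKKK

Derivation:
After op 1 fill(2,3,W) [79 cells changed]:
WWWWWWWWW
WWWWWWWWW
WWWWWWWWW
WWWWWWWWW
WWWWWWWWW
WWWWWWWWW
WWWWWWWWW
WWWWWWWWW
WWWWBBWWW
After op 2 paint(6,3,Y):
WWWWWWWWW
WWWWWWWWW
WWWWWWWWW
WWWWWWWWW
WWWWWWWWW
WWWWWWWWW
WWWYWWWWW
WWWWWWWWW
WWWWBBWWW
After op 3 fill(2,5,K) [78 cells changed]:
KKKKKKKKK
KKKKKKKKK
KKKKKKKKK
KKKKKKKKK
KKKKKKKKK
KKKKKKKKK
KKKYKKKKK
KKKKKKKKK
KKKKBBKKK
After op 4 paint(8,4,Y):
KKKKKKKKK
KKKKKKKKK
KKKKKKKKK
KKKKKKKKK
KKKKKKKKK
KKKKKKKKK
KKKYKKKKK
KKKKKKKKK
KKKKYBKKK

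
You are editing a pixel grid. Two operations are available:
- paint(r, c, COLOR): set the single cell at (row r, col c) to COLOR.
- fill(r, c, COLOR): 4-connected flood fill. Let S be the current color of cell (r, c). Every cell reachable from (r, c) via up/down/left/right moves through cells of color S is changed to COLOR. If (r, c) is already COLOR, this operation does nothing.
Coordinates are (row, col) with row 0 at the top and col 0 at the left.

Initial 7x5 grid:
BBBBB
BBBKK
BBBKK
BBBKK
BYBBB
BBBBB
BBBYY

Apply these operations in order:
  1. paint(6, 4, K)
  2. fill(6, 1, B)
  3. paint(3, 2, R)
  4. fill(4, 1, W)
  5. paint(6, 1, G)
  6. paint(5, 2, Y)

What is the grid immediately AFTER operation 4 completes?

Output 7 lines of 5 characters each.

Answer: BBBBB
BBBKK
BBBKK
BBRKK
BWBBB
BBBBB
BBBYK

Derivation:
After op 1 paint(6,4,K):
BBBBB
BBBKK
BBBKK
BBBKK
BYBBB
BBBBB
BBBYK
After op 2 fill(6,1,B) [0 cells changed]:
BBBBB
BBBKK
BBBKK
BBBKK
BYBBB
BBBBB
BBBYK
After op 3 paint(3,2,R):
BBBBB
BBBKK
BBBKK
BBRKK
BYBBB
BBBBB
BBBYK
After op 4 fill(4,1,W) [1 cells changed]:
BBBBB
BBBKK
BBBKK
BBRKK
BWBBB
BBBBB
BBBYK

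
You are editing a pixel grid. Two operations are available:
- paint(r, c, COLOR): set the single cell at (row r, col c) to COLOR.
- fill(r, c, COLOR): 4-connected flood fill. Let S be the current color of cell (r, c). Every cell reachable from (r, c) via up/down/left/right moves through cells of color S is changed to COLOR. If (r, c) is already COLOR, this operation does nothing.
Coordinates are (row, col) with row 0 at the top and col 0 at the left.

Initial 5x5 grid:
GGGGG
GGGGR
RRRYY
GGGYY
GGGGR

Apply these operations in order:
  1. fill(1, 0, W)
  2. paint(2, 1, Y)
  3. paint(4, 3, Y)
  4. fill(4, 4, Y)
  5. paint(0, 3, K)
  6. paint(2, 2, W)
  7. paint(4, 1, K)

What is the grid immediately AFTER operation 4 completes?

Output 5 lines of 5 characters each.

After op 1 fill(1,0,W) [9 cells changed]:
WWWWW
WWWWR
RRRYY
GGGYY
GGGGR
After op 2 paint(2,1,Y):
WWWWW
WWWWR
RYRYY
GGGYY
GGGGR
After op 3 paint(4,3,Y):
WWWWW
WWWWR
RYRYY
GGGYY
GGGYR
After op 4 fill(4,4,Y) [1 cells changed]:
WWWWW
WWWWR
RYRYY
GGGYY
GGGYY

Answer: WWWWW
WWWWR
RYRYY
GGGYY
GGGYY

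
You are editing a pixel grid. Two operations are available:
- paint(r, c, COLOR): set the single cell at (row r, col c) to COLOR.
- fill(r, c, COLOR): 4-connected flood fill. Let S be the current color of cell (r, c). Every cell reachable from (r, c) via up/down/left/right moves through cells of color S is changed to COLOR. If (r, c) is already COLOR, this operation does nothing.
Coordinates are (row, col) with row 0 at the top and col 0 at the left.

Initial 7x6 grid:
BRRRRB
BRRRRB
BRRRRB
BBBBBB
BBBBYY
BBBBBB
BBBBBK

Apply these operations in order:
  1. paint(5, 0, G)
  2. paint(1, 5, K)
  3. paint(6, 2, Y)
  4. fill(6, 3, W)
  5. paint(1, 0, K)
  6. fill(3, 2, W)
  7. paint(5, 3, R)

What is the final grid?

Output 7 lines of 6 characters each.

Answer: WRRRRB
KRRRRK
WRRRRW
WWWWWW
WWWWYY
GWWRWW
WWYWWK

Derivation:
After op 1 paint(5,0,G):
BRRRRB
BRRRRB
BRRRRB
BBBBBB
BBBBYY
GBBBBB
BBBBBK
After op 2 paint(1,5,K):
BRRRRB
BRRRRK
BRRRRB
BBBBBB
BBBBYY
GBBBBB
BBBBBK
After op 3 paint(6,2,Y):
BRRRRB
BRRRRK
BRRRRB
BBBBBB
BBBBYY
GBBBBB
BBYBBK
After op 4 fill(6,3,W) [23 cells changed]:
WRRRRB
WRRRRK
WRRRRW
WWWWWW
WWWWYY
GWWWWW
WWYWWK
After op 5 paint(1,0,K):
WRRRRB
KRRRRK
WRRRRW
WWWWWW
WWWWYY
GWWWWW
WWYWWK
After op 6 fill(3,2,W) [0 cells changed]:
WRRRRB
KRRRRK
WRRRRW
WWWWWW
WWWWYY
GWWWWW
WWYWWK
After op 7 paint(5,3,R):
WRRRRB
KRRRRK
WRRRRW
WWWWWW
WWWWYY
GWWRWW
WWYWWK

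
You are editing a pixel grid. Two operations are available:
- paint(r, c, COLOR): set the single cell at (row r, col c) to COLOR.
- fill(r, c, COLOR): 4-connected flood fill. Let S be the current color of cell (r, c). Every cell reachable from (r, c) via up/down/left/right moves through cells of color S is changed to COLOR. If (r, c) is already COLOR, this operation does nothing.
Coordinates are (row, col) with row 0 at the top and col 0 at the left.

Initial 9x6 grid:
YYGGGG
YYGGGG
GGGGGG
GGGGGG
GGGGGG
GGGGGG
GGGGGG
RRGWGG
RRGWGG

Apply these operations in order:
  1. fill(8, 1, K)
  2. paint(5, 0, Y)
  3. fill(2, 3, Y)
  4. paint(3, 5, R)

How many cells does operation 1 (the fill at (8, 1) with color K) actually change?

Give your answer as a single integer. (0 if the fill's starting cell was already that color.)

After op 1 fill(8,1,K) [4 cells changed]:
YYGGGG
YYGGGG
GGGGGG
GGGGGG
GGGGGG
GGGGGG
GGGGGG
KKGWGG
KKGWGG

Answer: 4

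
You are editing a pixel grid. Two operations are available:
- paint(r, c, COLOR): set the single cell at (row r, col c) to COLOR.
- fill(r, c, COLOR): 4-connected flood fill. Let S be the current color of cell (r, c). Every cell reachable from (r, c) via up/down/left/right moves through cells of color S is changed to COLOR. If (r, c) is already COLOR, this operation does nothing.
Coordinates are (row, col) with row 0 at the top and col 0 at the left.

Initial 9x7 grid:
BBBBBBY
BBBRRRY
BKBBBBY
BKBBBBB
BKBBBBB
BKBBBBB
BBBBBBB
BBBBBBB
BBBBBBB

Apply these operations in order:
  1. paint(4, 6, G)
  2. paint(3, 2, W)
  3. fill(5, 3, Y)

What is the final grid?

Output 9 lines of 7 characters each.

Answer: YYYYYYY
YYYRRRY
YKYYYYY
YKWYYYY
YKYYYYG
YKYYYYY
YYYYYYY
YYYYYYY
YYYYYYY

Derivation:
After op 1 paint(4,6,G):
BBBBBBY
BBBRRRY
BKBBBBY
BKBBBBB
BKBBBBG
BKBBBBB
BBBBBBB
BBBBBBB
BBBBBBB
After op 2 paint(3,2,W):
BBBBBBY
BBBRRRY
BKBBBBY
BKWBBBB
BKBBBBG
BKBBBBB
BBBBBBB
BBBBBBB
BBBBBBB
After op 3 fill(5,3,Y) [51 cells changed]:
YYYYYYY
YYYRRRY
YKYYYYY
YKWYYYY
YKYYYYG
YKYYYYY
YYYYYYY
YYYYYYY
YYYYYYY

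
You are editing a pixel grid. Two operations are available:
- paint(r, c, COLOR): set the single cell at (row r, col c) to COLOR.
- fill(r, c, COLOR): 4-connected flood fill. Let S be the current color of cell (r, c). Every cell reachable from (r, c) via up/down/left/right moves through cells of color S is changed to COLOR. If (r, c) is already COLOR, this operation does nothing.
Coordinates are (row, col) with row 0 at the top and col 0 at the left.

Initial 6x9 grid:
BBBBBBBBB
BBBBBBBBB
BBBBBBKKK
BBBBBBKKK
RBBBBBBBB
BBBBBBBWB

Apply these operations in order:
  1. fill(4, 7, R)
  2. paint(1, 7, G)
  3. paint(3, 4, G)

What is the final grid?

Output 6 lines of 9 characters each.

Answer: RRRRRRRRR
RRRRRRRGR
RRRRRRKKK
RRRRGRKKK
RRRRRRRRR
RRRRRRRWR

Derivation:
After op 1 fill(4,7,R) [46 cells changed]:
RRRRRRRRR
RRRRRRRRR
RRRRRRKKK
RRRRRRKKK
RRRRRRRRR
RRRRRRRWR
After op 2 paint(1,7,G):
RRRRRRRRR
RRRRRRRGR
RRRRRRKKK
RRRRRRKKK
RRRRRRRRR
RRRRRRRWR
After op 3 paint(3,4,G):
RRRRRRRRR
RRRRRRRGR
RRRRRRKKK
RRRRGRKKK
RRRRRRRRR
RRRRRRRWR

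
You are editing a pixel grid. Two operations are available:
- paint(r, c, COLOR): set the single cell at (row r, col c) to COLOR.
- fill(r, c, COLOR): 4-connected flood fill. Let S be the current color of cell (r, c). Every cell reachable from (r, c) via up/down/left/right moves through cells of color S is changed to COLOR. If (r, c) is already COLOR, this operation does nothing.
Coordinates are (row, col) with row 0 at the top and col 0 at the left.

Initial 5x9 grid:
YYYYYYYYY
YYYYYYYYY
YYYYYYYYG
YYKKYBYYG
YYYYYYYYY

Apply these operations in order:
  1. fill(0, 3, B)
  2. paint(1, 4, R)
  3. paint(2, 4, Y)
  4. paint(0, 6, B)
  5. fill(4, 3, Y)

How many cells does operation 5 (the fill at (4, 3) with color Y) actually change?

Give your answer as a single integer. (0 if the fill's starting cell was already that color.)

Answer: 39

Derivation:
After op 1 fill(0,3,B) [40 cells changed]:
BBBBBBBBB
BBBBBBBBB
BBBBBBBBG
BBKKBBBBG
BBBBBBBBB
After op 2 paint(1,4,R):
BBBBBBBBB
BBBBRBBBB
BBBBBBBBG
BBKKBBBBG
BBBBBBBBB
After op 3 paint(2,4,Y):
BBBBBBBBB
BBBBRBBBB
BBBBYBBBG
BBKKBBBBG
BBBBBBBBB
After op 4 paint(0,6,B):
BBBBBBBBB
BBBBRBBBB
BBBBYBBBG
BBKKBBBBG
BBBBBBBBB
After op 5 fill(4,3,Y) [39 cells changed]:
YYYYYYYYY
YYYYRYYYY
YYYYYYYYG
YYKKYYYYG
YYYYYYYYY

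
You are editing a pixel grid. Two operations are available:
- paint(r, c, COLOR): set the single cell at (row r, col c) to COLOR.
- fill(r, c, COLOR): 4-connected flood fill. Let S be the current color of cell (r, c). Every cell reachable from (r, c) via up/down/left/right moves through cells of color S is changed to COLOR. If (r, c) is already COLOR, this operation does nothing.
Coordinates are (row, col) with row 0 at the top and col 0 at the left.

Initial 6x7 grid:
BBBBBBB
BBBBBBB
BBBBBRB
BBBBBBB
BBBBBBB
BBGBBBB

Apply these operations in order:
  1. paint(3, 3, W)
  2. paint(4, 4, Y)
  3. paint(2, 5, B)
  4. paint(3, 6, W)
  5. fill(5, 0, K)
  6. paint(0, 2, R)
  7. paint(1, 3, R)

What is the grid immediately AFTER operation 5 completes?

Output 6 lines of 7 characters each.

Answer: KKKKKKK
KKKKKKK
KKKKKKK
KKKWKKW
KKKKYKK
KKGKKKK

Derivation:
After op 1 paint(3,3,W):
BBBBBBB
BBBBBBB
BBBBBRB
BBBWBBB
BBBBBBB
BBGBBBB
After op 2 paint(4,4,Y):
BBBBBBB
BBBBBBB
BBBBBRB
BBBWBBB
BBBBYBB
BBGBBBB
After op 3 paint(2,5,B):
BBBBBBB
BBBBBBB
BBBBBBB
BBBWBBB
BBBBYBB
BBGBBBB
After op 4 paint(3,6,W):
BBBBBBB
BBBBBBB
BBBBBBB
BBBWBBW
BBBBYBB
BBGBBBB
After op 5 fill(5,0,K) [38 cells changed]:
KKKKKKK
KKKKKKK
KKKKKKK
KKKWKKW
KKKKYKK
KKGKKKK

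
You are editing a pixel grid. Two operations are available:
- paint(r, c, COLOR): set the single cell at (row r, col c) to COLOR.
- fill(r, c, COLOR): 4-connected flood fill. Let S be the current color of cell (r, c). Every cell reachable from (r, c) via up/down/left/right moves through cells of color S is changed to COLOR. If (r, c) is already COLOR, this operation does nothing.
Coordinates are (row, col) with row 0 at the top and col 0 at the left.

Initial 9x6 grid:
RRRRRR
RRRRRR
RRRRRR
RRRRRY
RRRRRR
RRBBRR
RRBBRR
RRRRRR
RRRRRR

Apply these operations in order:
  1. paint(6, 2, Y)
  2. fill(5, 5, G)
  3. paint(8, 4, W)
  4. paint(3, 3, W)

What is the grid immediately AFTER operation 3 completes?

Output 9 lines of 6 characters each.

Answer: GGGGGG
GGGGGG
GGGGGG
GGGGGY
GGGGGG
GGBBGG
GGYBGG
GGGGGG
GGGGWG

Derivation:
After op 1 paint(6,2,Y):
RRRRRR
RRRRRR
RRRRRR
RRRRRY
RRRRRR
RRBBRR
RRYBRR
RRRRRR
RRRRRR
After op 2 fill(5,5,G) [49 cells changed]:
GGGGGG
GGGGGG
GGGGGG
GGGGGY
GGGGGG
GGBBGG
GGYBGG
GGGGGG
GGGGGG
After op 3 paint(8,4,W):
GGGGGG
GGGGGG
GGGGGG
GGGGGY
GGGGGG
GGBBGG
GGYBGG
GGGGGG
GGGGWG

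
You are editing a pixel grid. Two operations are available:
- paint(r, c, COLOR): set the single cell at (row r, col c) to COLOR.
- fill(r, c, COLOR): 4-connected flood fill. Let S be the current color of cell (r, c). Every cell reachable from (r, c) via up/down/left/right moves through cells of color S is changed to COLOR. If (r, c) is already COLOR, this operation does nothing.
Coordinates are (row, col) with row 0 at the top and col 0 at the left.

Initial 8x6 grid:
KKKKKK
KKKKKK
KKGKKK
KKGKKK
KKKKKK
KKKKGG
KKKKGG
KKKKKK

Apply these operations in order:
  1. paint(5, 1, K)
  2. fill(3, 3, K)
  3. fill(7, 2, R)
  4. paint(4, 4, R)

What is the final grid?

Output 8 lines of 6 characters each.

After op 1 paint(5,1,K):
KKKKKK
KKKKKK
KKGKKK
KKGKKK
KKKKKK
KKKKGG
KKKKGG
KKKKKK
After op 2 fill(3,3,K) [0 cells changed]:
KKKKKK
KKKKKK
KKGKKK
KKGKKK
KKKKKK
KKKKGG
KKKKGG
KKKKKK
After op 3 fill(7,2,R) [42 cells changed]:
RRRRRR
RRRRRR
RRGRRR
RRGRRR
RRRRRR
RRRRGG
RRRRGG
RRRRRR
After op 4 paint(4,4,R):
RRRRRR
RRRRRR
RRGRRR
RRGRRR
RRRRRR
RRRRGG
RRRRGG
RRRRRR

Answer: RRRRRR
RRRRRR
RRGRRR
RRGRRR
RRRRRR
RRRRGG
RRRRGG
RRRRRR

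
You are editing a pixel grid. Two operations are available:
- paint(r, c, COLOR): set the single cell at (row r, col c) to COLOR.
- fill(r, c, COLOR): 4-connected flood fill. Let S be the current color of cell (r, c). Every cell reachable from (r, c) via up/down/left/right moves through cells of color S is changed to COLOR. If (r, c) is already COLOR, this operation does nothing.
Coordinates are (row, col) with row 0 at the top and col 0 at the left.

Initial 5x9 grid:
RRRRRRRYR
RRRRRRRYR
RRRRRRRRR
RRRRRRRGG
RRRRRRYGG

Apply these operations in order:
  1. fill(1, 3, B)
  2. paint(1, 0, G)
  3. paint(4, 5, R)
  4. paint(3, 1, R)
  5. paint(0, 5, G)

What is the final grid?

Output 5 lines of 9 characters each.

After op 1 fill(1,3,B) [38 cells changed]:
BBBBBBBYB
BBBBBBBYB
BBBBBBBBB
BBBBBBBGG
BBBBBBYGG
After op 2 paint(1,0,G):
BBBBBBBYB
GBBBBBBYB
BBBBBBBBB
BBBBBBBGG
BBBBBBYGG
After op 3 paint(4,5,R):
BBBBBBBYB
GBBBBBBYB
BBBBBBBBB
BBBBBBBGG
BBBBBRYGG
After op 4 paint(3,1,R):
BBBBBBBYB
GBBBBBBYB
BBBBBBBBB
BRBBBBBGG
BBBBBRYGG
After op 5 paint(0,5,G):
BBBBBGBYB
GBBBBBBYB
BBBBBBBBB
BRBBBBBGG
BBBBBRYGG

Answer: BBBBBGBYB
GBBBBBBYB
BBBBBBBBB
BRBBBBBGG
BBBBBRYGG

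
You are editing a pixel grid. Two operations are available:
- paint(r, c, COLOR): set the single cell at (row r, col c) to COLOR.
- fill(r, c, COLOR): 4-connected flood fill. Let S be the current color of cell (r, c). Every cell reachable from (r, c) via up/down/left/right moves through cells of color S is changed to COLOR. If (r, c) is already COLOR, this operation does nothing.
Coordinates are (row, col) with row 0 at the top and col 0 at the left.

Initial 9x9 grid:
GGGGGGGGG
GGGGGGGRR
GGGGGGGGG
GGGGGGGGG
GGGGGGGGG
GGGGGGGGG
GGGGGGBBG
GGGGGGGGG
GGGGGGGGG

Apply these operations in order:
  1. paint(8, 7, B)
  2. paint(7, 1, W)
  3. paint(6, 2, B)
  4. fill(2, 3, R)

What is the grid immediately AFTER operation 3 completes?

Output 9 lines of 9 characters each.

After op 1 paint(8,7,B):
GGGGGGGGG
GGGGGGGRR
GGGGGGGGG
GGGGGGGGG
GGGGGGGGG
GGGGGGGGG
GGGGGGBBG
GGGGGGGGG
GGGGGGGBG
After op 2 paint(7,1,W):
GGGGGGGGG
GGGGGGGRR
GGGGGGGGG
GGGGGGGGG
GGGGGGGGG
GGGGGGGGG
GGGGGGBBG
GWGGGGGGG
GGGGGGGBG
After op 3 paint(6,2,B):
GGGGGGGGG
GGGGGGGRR
GGGGGGGGG
GGGGGGGGG
GGGGGGGGG
GGGGGGGGG
GGBGGGBBG
GWGGGGGGG
GGGGGGGBG

Answer: GGGGGGGGG
GGGGGGGRR
GGGGGGGGG
GGGGGGGGG
GGGGGGGGG
GGGGGGGGG
GGBGGGBBG
GWGGGGGGG
GGGGGGGBG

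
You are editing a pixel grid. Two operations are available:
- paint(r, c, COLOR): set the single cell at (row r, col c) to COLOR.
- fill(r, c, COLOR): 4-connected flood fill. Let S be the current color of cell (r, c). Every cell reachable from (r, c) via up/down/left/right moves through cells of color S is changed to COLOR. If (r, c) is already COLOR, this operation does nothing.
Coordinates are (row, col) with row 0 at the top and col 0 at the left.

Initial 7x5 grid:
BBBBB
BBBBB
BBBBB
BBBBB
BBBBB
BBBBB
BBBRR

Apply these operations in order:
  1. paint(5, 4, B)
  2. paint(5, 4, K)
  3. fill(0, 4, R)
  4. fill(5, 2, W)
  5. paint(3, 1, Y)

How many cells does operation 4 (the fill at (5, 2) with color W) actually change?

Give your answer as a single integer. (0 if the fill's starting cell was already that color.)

After op 1 paint(5,4,B):
BBBBB
BBBBB
BBBBB
BBBBB
BBBBB
BBBBB
BBBRR
After op 2 paint(5,4,K):
BBBBB
BBBBB
BBBBB
BBBBB
BBBBB
BBBBK
BBBRR
After op 3 fill(0,4,R) [32 cells changed]:
RRRRR
RRRRR
RRRRR
RRRRR
RRRRR
RRRRK
RRRRR
After op 4 fill(5,2,W) [34 cells changed]:
WWWWW
WWWWW
WWWWW
WWWWW
WWWWW
WWWWK
WWWWW

Answer: 34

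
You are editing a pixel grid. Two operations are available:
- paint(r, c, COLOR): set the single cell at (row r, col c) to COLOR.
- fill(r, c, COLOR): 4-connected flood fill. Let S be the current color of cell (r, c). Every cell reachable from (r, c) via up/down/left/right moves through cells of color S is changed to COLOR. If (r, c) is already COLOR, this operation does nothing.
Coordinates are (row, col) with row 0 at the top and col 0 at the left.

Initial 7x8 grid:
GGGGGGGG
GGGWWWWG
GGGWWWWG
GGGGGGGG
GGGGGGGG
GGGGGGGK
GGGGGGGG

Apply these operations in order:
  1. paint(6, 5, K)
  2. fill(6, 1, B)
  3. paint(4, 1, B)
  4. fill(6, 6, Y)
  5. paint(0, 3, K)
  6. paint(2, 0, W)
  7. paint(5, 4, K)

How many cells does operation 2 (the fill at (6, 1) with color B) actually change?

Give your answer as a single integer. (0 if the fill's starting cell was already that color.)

Answer: 46

Derivation:
After op 1 paint(6,5,K):
GGGGGGGG
GGGWWWWG
GGGWWWWG
GGGGGGGG
GGGGGGGG
GGGGGGGK
GGGGGKGG
After op 2 fill(6,1,B) [46 cells changed]:
BBBBBBBB
BBBWWWWB
BBBWWWWB
BBBBBBBB
BBBBBBBB
BBBBBBBK
BBBBBKBB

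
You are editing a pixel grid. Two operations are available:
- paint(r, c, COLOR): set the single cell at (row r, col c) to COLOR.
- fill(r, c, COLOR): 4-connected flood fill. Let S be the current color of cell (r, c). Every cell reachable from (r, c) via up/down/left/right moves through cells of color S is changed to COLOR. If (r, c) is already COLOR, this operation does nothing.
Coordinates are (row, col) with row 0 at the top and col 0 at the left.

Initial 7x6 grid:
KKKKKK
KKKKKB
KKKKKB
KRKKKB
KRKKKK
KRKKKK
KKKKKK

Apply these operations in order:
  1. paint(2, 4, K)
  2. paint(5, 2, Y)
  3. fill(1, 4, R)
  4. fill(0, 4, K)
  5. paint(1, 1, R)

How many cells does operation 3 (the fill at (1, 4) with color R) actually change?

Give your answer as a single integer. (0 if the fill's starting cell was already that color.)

Answer: 35

Derivation:
After op 1 paint(2,4,K):
KKKKKK
KKKKKB
KKKKKB
KRKKKB
KRKKKK
KRKKKK
KKKKKK
After op 2 paint(5,2,Y):
KKKKKK
KKKKKB
KKKKKB
KRKKKB
KRKKKK
KRYKKK
KKKKKK
After op 3 fill(1,4,R) [35 cells changed]:
RRRRRR
RRRRRB
RRRRRB
RRRRRB
RRRRRR
RRYRRR
RRRRRR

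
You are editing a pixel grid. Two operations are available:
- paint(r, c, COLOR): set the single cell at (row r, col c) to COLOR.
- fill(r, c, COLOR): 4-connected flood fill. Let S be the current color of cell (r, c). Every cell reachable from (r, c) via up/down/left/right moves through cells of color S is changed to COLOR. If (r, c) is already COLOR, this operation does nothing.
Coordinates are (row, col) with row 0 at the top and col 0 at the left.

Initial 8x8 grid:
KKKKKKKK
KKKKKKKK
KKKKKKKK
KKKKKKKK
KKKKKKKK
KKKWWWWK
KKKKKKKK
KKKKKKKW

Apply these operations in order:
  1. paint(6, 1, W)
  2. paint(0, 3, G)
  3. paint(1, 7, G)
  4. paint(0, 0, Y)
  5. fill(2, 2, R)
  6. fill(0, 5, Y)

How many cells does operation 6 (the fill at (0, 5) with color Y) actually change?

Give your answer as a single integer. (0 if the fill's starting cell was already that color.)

After op 1 paint(6,1,W):
KKKKKKKK
KKKKKKKK
KKKKKKKK
KKKKKKKK
KKKKKKKK
KKKWWWWK
KWKKKKKK
KKKKKKKW
After op 2 paint(0,3,G):
KKKGKKKK
KKKKKKKK
KKKKKKKK
KKKKKKKK
KKKKKKKK
KKKWWWWK
KWKKKKKK
KKKKKKKW
After op 3 paint(1,7,G):
KKKGKKKK
KKKKKKKG
KKKKKKKK
KKKKKKKK
KKKKKKKK
KKKWWWWK
KWKKKKKK
KKKKKKKW
After op 4 paint(0,0,Y):
YKKGKKKK
KKKKKKKG
KKKKKKKK
KKKKKKKK
KKKKKKKK
KKKWWWWK
KWKKKKKK
KKKKKKKW
After op 5 fill(2,2,R) [55 cells changed]:
YRRGRRRR
RRRRRRRG
RRRRRRRR
RRRRRRRR
RRRRRRRR
RRRWWWWR
RWRRRRRR
RRRRRRRW
After op 6 fill(0,5,Y) [55 cells changed]:
YYYGYYYY
YYYYYYYG
YYYYYYYY
YYYYYYYY
YYYYYYYY
YYYWWWWY
YWYYYYYY
YYYYYYYW

Answer: 55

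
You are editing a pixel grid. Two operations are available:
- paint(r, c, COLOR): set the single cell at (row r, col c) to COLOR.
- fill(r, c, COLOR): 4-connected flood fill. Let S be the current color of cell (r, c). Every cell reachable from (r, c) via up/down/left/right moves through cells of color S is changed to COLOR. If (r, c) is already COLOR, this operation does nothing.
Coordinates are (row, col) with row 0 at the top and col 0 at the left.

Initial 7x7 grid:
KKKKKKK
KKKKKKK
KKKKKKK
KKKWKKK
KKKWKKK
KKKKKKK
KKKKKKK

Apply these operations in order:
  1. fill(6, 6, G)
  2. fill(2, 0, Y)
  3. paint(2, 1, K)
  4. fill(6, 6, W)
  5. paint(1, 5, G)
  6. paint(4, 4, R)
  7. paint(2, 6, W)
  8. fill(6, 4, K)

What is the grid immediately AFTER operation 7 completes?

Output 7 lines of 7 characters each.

Answer: WWWWWWW
WWWWWGW
WKWWWWW
WWWWWWW
WWWWRWW
WWWWWWW
WWWWWWW

Derivation:
After op 1 fill(6,6,G) [47 cells changed]:
GGGGGGG
GGGGGGG
GGGGGGG
GGGWGGG
GGGWGGG
GGGGGGG
GGGGGGG
After op 2 fill(2,0,Y) [47 cells changed]:
YYYYYYY
YYYYYYY
YYYYYYY
YYYWYYY
YYYWYYY
YYYYYYY
YYYYYYY
After op 3 paint(2,1,K):
YYYYYYY
YYYYYYY
YKYYYYY
YYYWYYY
YYYWYYY
YYYYYYY
YYYYYYY
After op 4 fill(6,6,W) [46 cells changed]:
WWWWWWW
WWWWWWW
WKWWWWW
WWWWWWW
WWWWWWW
WWWWWWW
WWWWWWW
After op 5 paint(1,5,G):
WWWWWWW
WWWWWGW
WKWWWWW
WWWWWWW
WWWWWWW
WWWWWWW
WWWWWWW
After op 6 paint(4,4,R):
WWWWWWW
WWWWWGW
WKWWWWW
WWWWWWW
WWWWRWW
WWWWWWW
WWWWWWW
After op 7 paint(2,6,W):
WWWWWWW
WWWWWGW
WKWWWWW
WWWWWWW
WWWWRWW
WWWWWWW
WWWWWWW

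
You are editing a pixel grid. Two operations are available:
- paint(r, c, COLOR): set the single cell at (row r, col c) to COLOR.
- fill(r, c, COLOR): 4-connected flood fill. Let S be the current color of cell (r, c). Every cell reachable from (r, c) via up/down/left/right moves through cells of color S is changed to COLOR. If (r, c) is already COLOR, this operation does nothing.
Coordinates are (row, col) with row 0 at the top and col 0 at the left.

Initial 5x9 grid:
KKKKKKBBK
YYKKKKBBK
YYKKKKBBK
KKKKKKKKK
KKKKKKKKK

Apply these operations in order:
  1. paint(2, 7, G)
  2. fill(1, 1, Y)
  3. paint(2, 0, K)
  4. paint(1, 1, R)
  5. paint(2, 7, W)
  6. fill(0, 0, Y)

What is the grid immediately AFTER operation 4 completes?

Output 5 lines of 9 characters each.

After op 1 paint(2,7,G):
KKKKKKBBK
YYKKKKBBK
YYKKKKBGK
KKKKKKKKK
KKKKKKKKK
After op 2 fill(1,1,Y) [0 cells changed]:
KKKKKKBBK
YYKKKKBBK
YYKKKKBGK
KKKKKKKKK
KKKKKKKKK
After op 3 paint(2,0,K):
KKKKKKBBK
YYKKKKBBK
KYKKKKBGK
KKKKKKKKK
KKKKKKKKK
After op 4 paint(1,1,R):
KKKKKKBBK
YRKKKKBBK
KYKKKKBGK
KKKKKKKKK
KKKKKKKKK

Answer: KKKKKKBBK
YRKKKKBBK
KYKKKKBGK
KKKKKKKKK
KKKKKKKKK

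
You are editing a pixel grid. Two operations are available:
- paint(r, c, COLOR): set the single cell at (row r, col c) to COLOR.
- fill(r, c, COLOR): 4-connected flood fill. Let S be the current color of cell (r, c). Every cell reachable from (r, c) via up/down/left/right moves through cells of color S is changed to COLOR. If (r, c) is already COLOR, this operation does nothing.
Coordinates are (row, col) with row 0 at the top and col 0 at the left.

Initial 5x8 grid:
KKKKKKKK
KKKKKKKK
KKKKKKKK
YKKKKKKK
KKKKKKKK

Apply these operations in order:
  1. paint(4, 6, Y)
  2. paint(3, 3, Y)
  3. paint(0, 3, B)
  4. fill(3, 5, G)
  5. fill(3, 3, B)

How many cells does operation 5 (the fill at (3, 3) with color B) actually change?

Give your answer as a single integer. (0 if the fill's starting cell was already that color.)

After op 1 paint(4,6,Y):
KKKKKKKK
KKKKKKKK
KKKKKKKK
YKKKKKKK
KKKKKKYK
After op 2 paint(3,3,Y):
KKKKKKKK
KKKKKKKK
KKKKKKKK
YKKYKKKK
KKKKKKYK
After op 3 paint(0,3,B):
KKKBKKKK
KKKKKKKK
KKKKKKKK
YKKYKKKK
KKKKKKYK
After op 4 fill(3,5,G) [36 cells changed]:
GGGBGGGG
GGGGGGGG
GGGGGGGG
YGGYGGGG
GGGGGGYG
After op 5 fill(3,3,B) [1 cells changed]:
GGGBGGGG
GGGGGGGG
GGGGGGGG
YGGBGGGG
GGGGGGYG

Answer: 1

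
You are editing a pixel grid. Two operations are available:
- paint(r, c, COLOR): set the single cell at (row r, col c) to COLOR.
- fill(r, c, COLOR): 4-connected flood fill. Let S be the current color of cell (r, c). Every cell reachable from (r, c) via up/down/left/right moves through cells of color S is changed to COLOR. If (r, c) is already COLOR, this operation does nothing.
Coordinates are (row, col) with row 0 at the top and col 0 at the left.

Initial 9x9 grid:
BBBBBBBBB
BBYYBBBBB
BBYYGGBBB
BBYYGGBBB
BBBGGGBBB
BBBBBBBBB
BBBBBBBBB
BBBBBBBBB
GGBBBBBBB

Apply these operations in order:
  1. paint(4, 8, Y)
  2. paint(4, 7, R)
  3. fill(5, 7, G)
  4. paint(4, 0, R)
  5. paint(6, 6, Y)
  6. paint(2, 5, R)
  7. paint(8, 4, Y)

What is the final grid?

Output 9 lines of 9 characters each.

Answer: GGGGGGGGG
GGYYGGGGG
GGYYGRGGG
GGYYGGGGG
RGGGGGGRY
GGGGGGGGG
GGGGGGYGG
GGGGGGGGG
GGGGYGGGG

Derivation:
After op 1 paint(4,8,Y):
BBBBBBBBB
BBYYBBBBB
BBYYGGBBB
BBYYGGBBB
BBBGGGBBY
BBBBBBBBB
BBBBBBBBB
BBBBBBBBB
GGBBBBBBB
After op 2 paint(4,7,R):
BBBBBBBBB
BBYYBBBBB
BBYYGGBBB
BBYYGGBBB
BBBGGGBRY
BBBBBBBBB
BBBBBBBBB
BBBBBBBBB
GGBBBBBBB
After op 3 fill(5,7,G) [64 cells changed]:
GGGGGGGGG
GGYYGGGGG
GGYYGGGGG
GGYYGGGGG
GGGGGGGRY
GGGGGGGGG
GGGGGGGGG
GGGGGGGGG
GGGGGGGGG
After op 4 paint(4,0,R):
GGGGGGGGG
GGYYGGGGG
GGYYGGGGG
GGYYGGGGG
RGGGGGGRY
GGGGGGGGG
GGGGGGGGG
GGGGGGGGG
GGGGGGGGG
After op 5 paint(6,6,Y):
GGGGGGGGG
GGYYGGGGG
GGYYGGGGG
GGYYGGGGG
RGGGGGGRY
GGGGGGGGG
GGGGGGYGG
GGGGGGGGG
GGGGGGGGG
After op 6 paint(2,5,R):
GGGGGGGGG
GGYYGGGGG
GGYYGRGGG
GGYYGGGGG
RGGGGGGRY
GGGGGGGGG
GGGGGGYGG
GGGGGGGGG
GGGGGGGGG
After op 7 paint(8,4,Y):
GGGGGGGGG
GGYYGGGGG
GGYYGRGGG
GGYYGGGGG
RGGGGGGRY
GGGGGGGGG
GGGGGGYGG
GGGGGGGGG
GGGGYGGGG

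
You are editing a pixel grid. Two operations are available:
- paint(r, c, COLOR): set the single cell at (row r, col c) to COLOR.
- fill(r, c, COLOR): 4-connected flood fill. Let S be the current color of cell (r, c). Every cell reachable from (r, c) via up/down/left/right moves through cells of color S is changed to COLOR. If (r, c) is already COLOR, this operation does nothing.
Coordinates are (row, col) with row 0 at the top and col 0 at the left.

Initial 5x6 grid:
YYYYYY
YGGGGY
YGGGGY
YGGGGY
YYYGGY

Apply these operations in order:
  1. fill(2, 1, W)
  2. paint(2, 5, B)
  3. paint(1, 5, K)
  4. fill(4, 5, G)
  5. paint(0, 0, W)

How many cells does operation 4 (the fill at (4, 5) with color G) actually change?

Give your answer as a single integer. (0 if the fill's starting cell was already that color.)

After op 1 fill(2,1,W) [14 cells changed]:
YYYYYY
YWWWWY
YWWWWY
YWWWWY
YYYWWY
After op 2 paint(2,5,B):
YYYYYY
YWWWWY
YWWWWB
YWWWWY
YYYWWY
After op 3 paint(1,5,K):
YYYYYY
YWWWWK
YWWWWB
YWWWWY
YYYWWY
After op 4 fill(4,5,G) [2 cells changed]:
YYYYYY
YWWWWK
YWWWWB
YWWWWG
YYYWWG

Answer: 2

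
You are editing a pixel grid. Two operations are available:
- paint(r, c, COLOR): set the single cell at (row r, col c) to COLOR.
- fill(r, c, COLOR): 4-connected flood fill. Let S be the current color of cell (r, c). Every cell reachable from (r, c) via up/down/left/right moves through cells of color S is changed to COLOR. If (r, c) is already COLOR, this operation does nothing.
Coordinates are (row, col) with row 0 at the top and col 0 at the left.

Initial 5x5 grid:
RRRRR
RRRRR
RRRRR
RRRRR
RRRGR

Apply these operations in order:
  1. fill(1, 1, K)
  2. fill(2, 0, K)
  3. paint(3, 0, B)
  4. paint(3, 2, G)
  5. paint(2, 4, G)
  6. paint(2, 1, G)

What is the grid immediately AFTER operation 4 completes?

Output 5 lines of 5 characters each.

Answer: KKKKK
KKKKK
KKKKK
BKGKK
KKKGK

Derivation:
After op 1 fill(1,1,K) [24 cells changed]:
KKKKK
KKKKK
KKKKK
KKKKK
KKKGK
After op 2 fill(2,0,K) [0 cells changed]:
KKKKK
KKKKK
KKKKK
KKKKK
KKKGK
After op 3 paint(3,0,B):
KKKKK
KKKKK
KKKKK
BKKKK
KKKGK
After op 4 paint(3,2,G):
KKKKK
KKKKK
KKKKK
BKGKK
KKKGK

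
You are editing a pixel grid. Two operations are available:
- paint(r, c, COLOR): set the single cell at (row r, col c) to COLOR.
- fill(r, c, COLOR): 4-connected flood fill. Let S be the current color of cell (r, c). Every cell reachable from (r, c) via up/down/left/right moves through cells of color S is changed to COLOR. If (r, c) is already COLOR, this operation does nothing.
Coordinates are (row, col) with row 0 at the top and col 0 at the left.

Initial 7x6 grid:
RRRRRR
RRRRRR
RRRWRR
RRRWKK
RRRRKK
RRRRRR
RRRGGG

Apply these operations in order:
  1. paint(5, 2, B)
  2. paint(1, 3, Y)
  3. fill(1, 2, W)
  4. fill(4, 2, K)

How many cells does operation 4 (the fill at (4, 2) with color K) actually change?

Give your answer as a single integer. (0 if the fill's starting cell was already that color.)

Answer: 33

Derivation:
After op 1 paint(5,2,B):
RRRRRR
RRRRRR
RRRWRR
RRRWKK
RRRRKK
RRBRRR
RRRGGG
After op 2 paint(1,3,Y):
RRRRRR
RRRYRR
RRRWRR
RRRWKK
RRRRKK
RRBRRR
RRRGGG
After op 3 fill(1,2,W) [31 cells changed]:
WWWWWW
WWWYWW
WWWWWW
WWWWKK
WWWWKK
WWBWWW
WWWGGG
After op 4 fill(4,2,K) [33 cells changed]:
KKKKKK
KKKYKK
KKKKKK
KKKKKK
KKKKKK
KKBKKK
KKKGGG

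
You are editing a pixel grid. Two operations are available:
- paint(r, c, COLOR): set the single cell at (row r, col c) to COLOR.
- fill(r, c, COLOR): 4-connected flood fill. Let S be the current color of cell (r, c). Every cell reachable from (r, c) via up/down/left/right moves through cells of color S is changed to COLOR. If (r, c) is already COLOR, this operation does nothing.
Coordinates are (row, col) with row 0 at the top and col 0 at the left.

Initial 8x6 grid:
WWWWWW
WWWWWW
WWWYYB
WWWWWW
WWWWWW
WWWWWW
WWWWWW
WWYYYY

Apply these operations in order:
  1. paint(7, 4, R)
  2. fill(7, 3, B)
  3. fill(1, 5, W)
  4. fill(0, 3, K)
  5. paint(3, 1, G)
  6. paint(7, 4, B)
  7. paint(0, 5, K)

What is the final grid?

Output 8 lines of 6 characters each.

Answer: KKKKKK
KKKKKK
KKKYYB
KGKKKK
KKKKKK
KKKKKK
KKKKKK
KKBBBY

Derivation:
After op 1 paint(7,4,R):
WWWWWW
WWWWWW
WWWYYB
WWWWWW
WWWWWW
WWWWWW
WWWWWW
WWYYRY
After op 2 fill(7,3,B) [2 cells changed]:
WWWWWW
WWWWWW
WWWYYB
WWWWWW
WWWWWW
WWWWWW
WWWWWW
WWBBRY
After op 3 fill(1,5,W) [0 cells changed]:
WWWWWW
WWWWWW
WWWYYB
WWWWWW
WWWWWW
WWWWWW
WWWWWW
WWBBRY
After op 4 fill(0,3,K) [41 cells changed]:
KKKKKK
KKKKKK
KKKYYB
KKKKKK
KKKKKK
KKKKKK
KKKKKK
KKBBRY
After op 5 paint(3,1,G):
KKKKKK
KKKKKK
KKKYYB
KGKKKK
KKKKKK
KKKKKK
KKKKKK
KKBBRY
After op 6 paint(7,4,B):
KKKKKK
KKKKKK
KKKYYB
KGKKKK
KKKKKK
KKKKKK
KKKKKK
KKBBBY
After op 7 paint(0,5,K):
KKKKKK
KKKKKK
KKKYYB
KGKKKK
KKKKKK
KKKKKK
KKKKKK
KKBBBY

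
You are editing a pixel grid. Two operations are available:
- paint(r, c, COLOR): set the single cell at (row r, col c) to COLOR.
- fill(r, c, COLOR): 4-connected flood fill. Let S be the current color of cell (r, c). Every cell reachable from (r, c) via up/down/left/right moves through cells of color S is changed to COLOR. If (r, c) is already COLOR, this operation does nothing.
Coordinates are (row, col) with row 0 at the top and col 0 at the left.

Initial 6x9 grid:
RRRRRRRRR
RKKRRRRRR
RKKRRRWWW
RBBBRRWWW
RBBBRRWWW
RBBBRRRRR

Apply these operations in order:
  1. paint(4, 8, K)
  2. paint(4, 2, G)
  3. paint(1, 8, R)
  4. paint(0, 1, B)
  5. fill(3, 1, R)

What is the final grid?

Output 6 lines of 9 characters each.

After op 1 paint(4,8,K):
RRRRRRRRR
RKKRRRRRR
RKKRRRWWW
RBBBRRWWW
RBBBRRWWK
RBBBRRRRR
After op 2 paint(4,2,G):
RRRRRRRRR
RKKRRRRRR
RKKRRRWWW
RBBBRRWWW
RBGBRRWWK
RBBBRRRRR
After op 3 paint(1,8,R):
RRRRRRRRR
RKKRRRRRR
RKKRRRWWW
RBBBRRWWW
RBGBRRWWK
RBBBRRRRR
After op 4 paint(0,1,B):
RBRRRRRRR
RKKRRRRRR
RKKRRRWWW
RBBBRRWWW
RBGBRRWWK
RBBBRRRRR
After op 5 fill(3,1,R) [8 cells changed]:
RBRRRRRRR
RKKRRRRRR
RKKRRRWWW
RRRRRRWWW
RRGRRRWWK
RRRRRRRRR

Answer: RBRRRRRRR
RKKRRRRRR
RKKRRRWWW
RRRRRRWWW
RRGRRRWWK
RRRRRRRRR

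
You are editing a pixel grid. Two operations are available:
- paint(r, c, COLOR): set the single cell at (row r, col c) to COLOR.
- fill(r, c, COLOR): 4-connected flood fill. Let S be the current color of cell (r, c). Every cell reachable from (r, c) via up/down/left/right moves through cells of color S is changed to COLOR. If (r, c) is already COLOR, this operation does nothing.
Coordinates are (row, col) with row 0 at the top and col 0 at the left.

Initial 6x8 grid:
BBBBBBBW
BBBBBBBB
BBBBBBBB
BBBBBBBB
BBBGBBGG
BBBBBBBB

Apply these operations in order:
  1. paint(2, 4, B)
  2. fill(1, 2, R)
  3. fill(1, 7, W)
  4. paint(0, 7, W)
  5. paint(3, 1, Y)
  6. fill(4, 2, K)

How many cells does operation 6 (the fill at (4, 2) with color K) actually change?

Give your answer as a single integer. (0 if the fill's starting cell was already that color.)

After op 1 paint(2,4,B):
BBBBBBBW
BBBBBBBB
BBBBBBBB
BBBBBBBB
BBBGBBGG
BBBBBBBB
After op 2 fill(1,2,R) [44 cells changed]:
RRRRRRRW
RRRRRRRR
RRRRRRRR
RRRRRRRR
RRRGRRGG
RRRRRRRR
After op 3 fill(1,7,W) [44 cells changed]:
WWWWWWWW
WWWWWWWW
WWWWWWWW
WWWWWWWW
WWWGWWGG
WWWWWWWW
After op 4 paint(0,7,W):
WWWWWWWW
WWWWWWWW
WWWWWWWW
WWWWWWWW
WWWGWWGG
WWWWWWWW
After op 5 paint(3,1,Y):
WWWWWWWW
WWWWWWWW
WWWWWWWW
WYWWWWWW
WWWGWWGG
WWWWWWWW
After op 6 fill(4,2,K) [44 cells changed]:
KKKKKKKK
KKKKKKKK
KKKKKKKK
KYKKKKKK
KKKGKKGG
KKKKKKKK

Answer: 44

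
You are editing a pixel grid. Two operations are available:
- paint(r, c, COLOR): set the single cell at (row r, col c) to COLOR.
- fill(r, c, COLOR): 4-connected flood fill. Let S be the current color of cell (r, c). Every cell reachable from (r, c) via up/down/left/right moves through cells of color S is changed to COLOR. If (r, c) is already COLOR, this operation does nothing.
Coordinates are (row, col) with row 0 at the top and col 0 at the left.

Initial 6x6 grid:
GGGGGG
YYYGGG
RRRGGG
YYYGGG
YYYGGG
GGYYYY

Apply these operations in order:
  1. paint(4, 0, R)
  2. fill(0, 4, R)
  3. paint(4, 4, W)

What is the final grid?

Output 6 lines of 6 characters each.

After op 1 paint(4,0,R):
GGGGGG
YYYGGG
RRRGGG
YYYGGG
RYYGGG
GGYYYY
After op 2 fill(0,4,R) [18 cells changed]:
RRRRRR
YYYRRR
RRRRRR
YYYRRR
RYYRRR
GGYYYY
After op 3 paint(4,4,W):
RRRRRR
YYYRRR
RRRRRR
YYYRRR
RYYRWR
GGYYYY

Answer: RRRRRR
YYYRRR
RRRRRR
YYYRRR
RYYRWR
GGYYYY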